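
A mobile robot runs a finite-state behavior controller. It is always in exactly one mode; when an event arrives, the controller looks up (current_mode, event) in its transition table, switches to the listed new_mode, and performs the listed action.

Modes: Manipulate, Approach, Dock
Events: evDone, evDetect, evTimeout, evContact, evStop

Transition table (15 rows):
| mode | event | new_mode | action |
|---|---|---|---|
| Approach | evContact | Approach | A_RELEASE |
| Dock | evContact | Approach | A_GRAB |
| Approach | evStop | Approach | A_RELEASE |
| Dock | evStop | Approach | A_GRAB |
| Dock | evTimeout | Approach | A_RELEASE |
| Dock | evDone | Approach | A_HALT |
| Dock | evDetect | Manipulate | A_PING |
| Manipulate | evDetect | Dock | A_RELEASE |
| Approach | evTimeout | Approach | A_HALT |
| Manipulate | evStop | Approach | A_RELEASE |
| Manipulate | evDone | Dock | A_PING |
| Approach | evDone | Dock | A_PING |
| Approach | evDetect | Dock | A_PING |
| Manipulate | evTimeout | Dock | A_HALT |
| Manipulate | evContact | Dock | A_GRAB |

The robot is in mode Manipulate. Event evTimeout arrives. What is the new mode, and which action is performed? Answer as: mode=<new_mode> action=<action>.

current mode = Manipulate; filter table to that mode:
  (Manipulate, evDetect) → (Dock, A_RELEASE)
  (Manipulate, evStop) → (Approach, A_RELEASE)
  (Manipulate, evDone) → (Dock, A_PING)
  (Manipulate, evTimeout) → (Dock, A_HALT)  ← event matches
  (Manipulate, evContact) → (Dock, A_GRAB)
event = evTimeout selects (Dock, A_HALT)

mode=Dock action=A_HALT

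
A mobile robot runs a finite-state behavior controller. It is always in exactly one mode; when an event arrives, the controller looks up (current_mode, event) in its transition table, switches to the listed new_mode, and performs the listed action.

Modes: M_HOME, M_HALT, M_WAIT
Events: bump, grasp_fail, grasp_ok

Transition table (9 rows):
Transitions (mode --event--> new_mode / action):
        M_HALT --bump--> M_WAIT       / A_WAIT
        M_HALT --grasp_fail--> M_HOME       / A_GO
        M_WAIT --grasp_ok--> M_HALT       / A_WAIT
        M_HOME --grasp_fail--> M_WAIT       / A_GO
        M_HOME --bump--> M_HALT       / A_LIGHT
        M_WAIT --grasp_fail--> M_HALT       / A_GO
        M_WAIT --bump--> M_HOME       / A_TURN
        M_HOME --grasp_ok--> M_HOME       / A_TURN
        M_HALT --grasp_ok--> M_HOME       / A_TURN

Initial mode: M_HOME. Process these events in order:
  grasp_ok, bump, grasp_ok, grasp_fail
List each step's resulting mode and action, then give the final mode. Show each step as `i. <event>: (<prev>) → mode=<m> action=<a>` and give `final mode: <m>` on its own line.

1. grasp_ok: (M_HOME) → mode=M_HOME action=A_TURN
2. bump: (M_HOME) → mode=M_HALT action=A_LIGHT
3. grasp_ok: (M_HALT) → mode=M_HOME action=A_TURN
4. grasp_fail: (M_HOME) → mode=M_WAIT action=A_GO

final mode: M_WAIT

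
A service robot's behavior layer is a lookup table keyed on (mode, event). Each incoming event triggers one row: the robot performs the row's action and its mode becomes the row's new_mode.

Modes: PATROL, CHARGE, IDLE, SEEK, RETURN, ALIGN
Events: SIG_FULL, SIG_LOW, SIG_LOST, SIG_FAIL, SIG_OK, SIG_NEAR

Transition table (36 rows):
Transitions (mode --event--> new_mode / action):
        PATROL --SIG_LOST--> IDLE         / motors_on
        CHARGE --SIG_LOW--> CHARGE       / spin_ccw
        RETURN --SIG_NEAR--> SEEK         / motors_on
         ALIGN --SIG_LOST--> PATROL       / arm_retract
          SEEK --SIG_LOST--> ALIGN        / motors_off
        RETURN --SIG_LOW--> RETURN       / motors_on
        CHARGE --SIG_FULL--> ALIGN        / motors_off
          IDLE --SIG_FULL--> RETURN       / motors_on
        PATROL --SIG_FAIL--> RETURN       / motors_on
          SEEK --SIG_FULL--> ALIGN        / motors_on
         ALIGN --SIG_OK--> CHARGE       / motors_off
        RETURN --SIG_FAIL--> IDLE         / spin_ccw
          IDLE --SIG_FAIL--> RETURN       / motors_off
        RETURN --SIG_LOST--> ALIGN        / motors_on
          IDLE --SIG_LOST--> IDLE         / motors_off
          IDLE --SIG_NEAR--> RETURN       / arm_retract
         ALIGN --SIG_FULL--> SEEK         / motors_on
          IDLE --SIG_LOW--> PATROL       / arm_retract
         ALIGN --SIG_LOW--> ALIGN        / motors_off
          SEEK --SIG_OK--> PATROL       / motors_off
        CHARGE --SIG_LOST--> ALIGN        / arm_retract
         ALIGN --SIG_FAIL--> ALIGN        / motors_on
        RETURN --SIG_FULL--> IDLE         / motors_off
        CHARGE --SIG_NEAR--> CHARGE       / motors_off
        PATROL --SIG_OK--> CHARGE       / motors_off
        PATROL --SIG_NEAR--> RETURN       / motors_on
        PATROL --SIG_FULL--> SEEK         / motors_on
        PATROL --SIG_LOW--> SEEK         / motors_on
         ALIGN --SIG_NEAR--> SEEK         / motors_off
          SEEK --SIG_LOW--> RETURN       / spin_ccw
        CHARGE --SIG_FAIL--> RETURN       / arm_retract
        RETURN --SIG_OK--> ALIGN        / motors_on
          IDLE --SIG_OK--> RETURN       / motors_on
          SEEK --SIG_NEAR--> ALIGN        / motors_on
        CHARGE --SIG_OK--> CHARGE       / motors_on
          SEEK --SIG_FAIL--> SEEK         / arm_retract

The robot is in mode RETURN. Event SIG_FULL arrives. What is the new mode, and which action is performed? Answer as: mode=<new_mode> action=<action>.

mode=IDLE action=motors_off

current mode = RETURN; filter table to that mode:
  (RETURN, SIG_NEAR) → (SEEK, motors_on)
  (RETURN, SIG_LOW) → (RETURN, motors_on)
  (RETURN, SIG_FAIL) → (IDLE, spin_ccw)
  (RETURN, SIG_LOST) → (ALIGN, motors_on)
  (RETURN, SIG_FULL) → (IDLE, motors_off)  ← event matches
  (RETURN, SIG_OK) → (ALIGN, motors_on)
event = SIG_FULL selects (IDLE, motors_off)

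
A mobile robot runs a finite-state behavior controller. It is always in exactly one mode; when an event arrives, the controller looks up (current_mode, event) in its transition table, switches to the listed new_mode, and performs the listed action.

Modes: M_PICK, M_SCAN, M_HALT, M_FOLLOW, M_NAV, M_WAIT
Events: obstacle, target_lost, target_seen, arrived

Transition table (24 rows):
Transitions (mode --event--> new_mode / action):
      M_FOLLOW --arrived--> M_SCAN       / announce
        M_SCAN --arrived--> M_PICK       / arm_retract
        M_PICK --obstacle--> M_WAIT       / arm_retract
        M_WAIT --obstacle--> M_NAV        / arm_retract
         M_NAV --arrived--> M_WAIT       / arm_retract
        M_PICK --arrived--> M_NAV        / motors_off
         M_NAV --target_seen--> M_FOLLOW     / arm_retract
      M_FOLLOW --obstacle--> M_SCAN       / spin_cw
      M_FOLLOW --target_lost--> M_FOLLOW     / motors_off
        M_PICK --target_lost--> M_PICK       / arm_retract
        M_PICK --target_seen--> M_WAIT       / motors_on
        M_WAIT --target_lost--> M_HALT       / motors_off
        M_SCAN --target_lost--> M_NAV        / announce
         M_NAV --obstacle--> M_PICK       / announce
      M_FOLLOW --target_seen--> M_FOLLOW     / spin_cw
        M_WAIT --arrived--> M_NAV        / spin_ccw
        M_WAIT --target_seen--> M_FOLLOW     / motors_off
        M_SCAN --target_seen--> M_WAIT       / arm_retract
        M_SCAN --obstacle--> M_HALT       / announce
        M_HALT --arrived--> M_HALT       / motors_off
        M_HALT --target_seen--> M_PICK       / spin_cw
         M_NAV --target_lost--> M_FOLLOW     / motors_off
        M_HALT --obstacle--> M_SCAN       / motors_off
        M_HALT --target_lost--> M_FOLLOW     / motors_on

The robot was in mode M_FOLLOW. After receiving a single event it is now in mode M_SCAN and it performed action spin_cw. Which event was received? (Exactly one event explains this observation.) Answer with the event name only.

obstacle

try obstacle: (M_FOLLOW, obstacle) → (M_SCAN, spin_cw)  ← matches
try target_lost: (M_FOLLOW, target_lost) → (M_FOLLOW, motors_off)
try target_seen: (M_FOLLOW, target_seen) → (M_FOLLOW, spin_cw)
try arrived: (M_FOLLOW, arrived) → (M_SCAN, announce)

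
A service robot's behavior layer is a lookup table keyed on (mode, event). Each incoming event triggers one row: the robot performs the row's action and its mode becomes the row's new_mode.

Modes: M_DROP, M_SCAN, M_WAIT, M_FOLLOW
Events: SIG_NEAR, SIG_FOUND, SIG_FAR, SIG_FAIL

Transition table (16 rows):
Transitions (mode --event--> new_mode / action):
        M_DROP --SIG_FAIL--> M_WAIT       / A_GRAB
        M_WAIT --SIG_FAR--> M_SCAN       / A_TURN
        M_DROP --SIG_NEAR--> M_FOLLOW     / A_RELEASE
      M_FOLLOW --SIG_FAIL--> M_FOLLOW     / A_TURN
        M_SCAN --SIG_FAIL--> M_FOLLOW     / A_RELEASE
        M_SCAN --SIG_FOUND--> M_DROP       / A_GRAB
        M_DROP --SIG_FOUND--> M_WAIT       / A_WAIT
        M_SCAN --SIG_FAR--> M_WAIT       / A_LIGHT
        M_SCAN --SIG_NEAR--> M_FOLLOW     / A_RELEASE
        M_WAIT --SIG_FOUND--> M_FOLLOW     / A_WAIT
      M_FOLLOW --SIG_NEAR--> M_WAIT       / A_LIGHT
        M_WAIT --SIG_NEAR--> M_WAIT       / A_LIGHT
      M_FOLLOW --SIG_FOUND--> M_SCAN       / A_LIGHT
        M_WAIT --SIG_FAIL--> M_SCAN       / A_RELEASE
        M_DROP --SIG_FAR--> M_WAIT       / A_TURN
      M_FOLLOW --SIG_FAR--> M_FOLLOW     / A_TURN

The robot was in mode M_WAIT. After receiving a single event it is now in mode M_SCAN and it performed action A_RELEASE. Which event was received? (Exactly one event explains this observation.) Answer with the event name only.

SIG_FAIL

try SIG_NEAR: (M_WAIT, SIG_NEAR) → (M_WAIT, A_LIGHT)
try SIG_FOUND: (M_WAIT, SIG_FOUND) → (M_FOLLOW, A_WAIT)
try SIG_FAR: (M_WAIT, SIG_FAR) → (M_SCAN, A_TURN)
try SIG_FAIL: (M_WAIT, SIG_FAIL) → (M_SCAN, A_RELEASE)  ← matches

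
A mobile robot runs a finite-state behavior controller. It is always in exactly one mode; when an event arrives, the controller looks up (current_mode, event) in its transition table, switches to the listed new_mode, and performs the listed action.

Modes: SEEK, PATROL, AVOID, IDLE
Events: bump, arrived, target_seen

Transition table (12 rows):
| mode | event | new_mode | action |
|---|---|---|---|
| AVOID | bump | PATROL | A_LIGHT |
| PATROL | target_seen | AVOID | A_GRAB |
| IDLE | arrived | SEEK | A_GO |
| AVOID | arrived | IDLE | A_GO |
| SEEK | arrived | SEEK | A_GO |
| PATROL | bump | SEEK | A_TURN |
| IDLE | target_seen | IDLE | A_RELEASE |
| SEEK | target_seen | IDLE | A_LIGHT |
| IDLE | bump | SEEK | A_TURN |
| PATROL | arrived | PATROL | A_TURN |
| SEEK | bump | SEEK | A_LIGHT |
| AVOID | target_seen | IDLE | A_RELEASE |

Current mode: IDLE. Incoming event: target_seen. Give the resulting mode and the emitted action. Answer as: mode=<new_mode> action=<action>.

mode=IDLE action=A_RELEASE

current mode = IDLE; filter table to that mode:
  (IDLE, arrived) → (SEEK, A_GO)
  (IDLE, target_seen) → (IDLE, A_RELEASE)  ← event matches
  (IDLE, bump) → (SEEK, A_TURN)
event = target_seen selects (IDLE, A_RELEASE)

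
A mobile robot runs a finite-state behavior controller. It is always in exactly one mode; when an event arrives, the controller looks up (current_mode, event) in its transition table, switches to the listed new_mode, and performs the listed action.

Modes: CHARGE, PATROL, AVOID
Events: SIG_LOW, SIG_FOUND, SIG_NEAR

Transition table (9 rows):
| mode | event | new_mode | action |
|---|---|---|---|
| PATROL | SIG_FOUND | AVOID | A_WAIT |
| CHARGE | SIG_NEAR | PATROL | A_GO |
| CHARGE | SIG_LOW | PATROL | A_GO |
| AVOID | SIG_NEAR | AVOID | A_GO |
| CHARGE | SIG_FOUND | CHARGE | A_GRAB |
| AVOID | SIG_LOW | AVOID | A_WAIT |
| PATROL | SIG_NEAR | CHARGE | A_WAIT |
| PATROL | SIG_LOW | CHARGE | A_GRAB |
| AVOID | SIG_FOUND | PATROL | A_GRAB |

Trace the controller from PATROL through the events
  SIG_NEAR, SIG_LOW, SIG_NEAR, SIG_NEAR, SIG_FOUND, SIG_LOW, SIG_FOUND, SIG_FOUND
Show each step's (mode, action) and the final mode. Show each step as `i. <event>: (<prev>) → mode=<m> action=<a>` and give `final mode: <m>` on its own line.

final mode: AVOID

1. SIG_NEAR: (PATROL) → mode=CHARGE action=A_WAIT
2. SIG_LOW: (CHARGE) → mode=PATROL action=A_GO
3. SIG_NEAR: (PATROL) → mode=CHARGE action=A_WAIT
4. SIG_NEAR: (CHARGE) → mode=PATROL action=A_GO
5. SIG_FOUND: (PATROL) → mode=AVOID action=A_WAIT
6. SIG_LOW: (AVOID) → mode=AVOID action=A_WAIT
7. SIG_FOUND: (AVOID) → mode=PATROL action=A_GRAB
8. SIG_FOUND: (PATROL) → mode=AVOID action=A_WAIT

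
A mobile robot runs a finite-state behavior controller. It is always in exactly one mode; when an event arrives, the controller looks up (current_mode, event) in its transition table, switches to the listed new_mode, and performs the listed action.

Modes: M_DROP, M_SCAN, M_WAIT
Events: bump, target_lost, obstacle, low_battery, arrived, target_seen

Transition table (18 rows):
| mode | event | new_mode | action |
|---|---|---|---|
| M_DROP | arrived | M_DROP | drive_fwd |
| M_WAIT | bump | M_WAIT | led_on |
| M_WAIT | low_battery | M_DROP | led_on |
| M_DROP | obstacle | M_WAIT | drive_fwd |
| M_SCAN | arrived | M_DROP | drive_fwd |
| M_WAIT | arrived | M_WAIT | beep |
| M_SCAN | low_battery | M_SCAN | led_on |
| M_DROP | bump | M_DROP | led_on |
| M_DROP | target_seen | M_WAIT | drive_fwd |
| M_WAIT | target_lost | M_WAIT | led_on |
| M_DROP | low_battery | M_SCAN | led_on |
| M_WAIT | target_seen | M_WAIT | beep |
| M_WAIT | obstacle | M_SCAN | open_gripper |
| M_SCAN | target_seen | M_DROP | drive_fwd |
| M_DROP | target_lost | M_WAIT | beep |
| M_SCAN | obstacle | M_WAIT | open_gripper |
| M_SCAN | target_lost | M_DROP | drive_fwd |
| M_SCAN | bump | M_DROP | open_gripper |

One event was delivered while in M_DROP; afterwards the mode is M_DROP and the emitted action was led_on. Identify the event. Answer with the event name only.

bump

try bump: (M_DROP, bump) → (M_DROP, led_on)  ← matches
try target_lost: (M_DROP, target_lost) → (M_WAIT, beep)
try obstacle: (M_DROP, obstacle) → (M_WAIT, drive_fwd)
try low_battery: (M_DROP, low_battery) → (M_SCAN, led_on)
try arrived: (M_DROP, arrived) → (M_DROP, drive_fwd)
try target_seen: (M_DROP, target_seen) → (M_WAIT, drive_fwd)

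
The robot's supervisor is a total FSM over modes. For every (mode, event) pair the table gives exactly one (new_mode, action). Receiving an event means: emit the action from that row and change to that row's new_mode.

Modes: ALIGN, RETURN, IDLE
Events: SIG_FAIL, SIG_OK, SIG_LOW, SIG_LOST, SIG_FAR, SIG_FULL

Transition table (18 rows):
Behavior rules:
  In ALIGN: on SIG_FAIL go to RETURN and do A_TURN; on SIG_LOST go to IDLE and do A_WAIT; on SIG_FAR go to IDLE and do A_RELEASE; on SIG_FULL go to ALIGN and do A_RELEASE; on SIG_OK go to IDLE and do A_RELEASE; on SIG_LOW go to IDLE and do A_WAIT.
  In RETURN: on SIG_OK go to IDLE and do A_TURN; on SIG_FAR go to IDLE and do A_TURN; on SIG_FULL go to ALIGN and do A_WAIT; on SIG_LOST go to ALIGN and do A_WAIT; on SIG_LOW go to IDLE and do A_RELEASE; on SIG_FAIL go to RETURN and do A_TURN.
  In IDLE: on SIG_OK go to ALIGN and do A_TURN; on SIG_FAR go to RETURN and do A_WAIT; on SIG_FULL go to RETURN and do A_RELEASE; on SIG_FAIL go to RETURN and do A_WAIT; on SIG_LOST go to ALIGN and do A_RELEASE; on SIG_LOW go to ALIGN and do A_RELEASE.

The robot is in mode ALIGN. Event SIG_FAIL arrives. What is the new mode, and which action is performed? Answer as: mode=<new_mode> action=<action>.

mode=RETURN action=A_TURN

current mode = ALIGN; filter table to that mode:
  (ALIGN, SIG_FAIL) → (RETURN, A_TURN)  ← event matches
  (ALIGN, SIG_LOST) → (IDLE, A_WAIT)
  (ALIGN, SIG_FAR) → (IDLE, A_RELEASE)
  (ALIGN, SIG_FULL) → (ALIGN, A_RELEASE)
  (ALIGN, SIG_OK) → (IDLE, A_RELEASE)
  (ALIGN, SIG_LOW) → (IDLE, A_WAIT)
event = SIG_FAIL selects (RETURN, A_TURN)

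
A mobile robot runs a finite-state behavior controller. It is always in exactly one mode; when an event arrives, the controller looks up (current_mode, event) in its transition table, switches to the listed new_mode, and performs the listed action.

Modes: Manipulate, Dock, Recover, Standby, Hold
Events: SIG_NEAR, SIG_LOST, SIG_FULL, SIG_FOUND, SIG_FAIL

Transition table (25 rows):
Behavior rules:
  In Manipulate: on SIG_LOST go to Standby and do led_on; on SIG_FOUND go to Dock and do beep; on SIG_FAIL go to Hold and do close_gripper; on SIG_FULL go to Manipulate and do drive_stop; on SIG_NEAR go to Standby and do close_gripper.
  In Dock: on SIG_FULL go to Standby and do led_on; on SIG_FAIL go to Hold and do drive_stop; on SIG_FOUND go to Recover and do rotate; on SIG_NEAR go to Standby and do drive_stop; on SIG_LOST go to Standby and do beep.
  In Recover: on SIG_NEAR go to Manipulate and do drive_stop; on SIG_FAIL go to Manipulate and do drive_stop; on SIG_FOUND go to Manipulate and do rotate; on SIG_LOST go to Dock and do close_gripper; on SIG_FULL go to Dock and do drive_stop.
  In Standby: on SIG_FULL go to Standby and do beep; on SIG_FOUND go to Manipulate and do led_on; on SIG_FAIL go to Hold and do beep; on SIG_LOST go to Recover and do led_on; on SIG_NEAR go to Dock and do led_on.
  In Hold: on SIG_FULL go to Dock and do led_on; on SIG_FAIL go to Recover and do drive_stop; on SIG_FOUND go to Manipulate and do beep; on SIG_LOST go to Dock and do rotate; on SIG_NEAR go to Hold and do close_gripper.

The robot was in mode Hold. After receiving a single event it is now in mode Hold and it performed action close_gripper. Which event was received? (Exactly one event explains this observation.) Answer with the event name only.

SIG_NEAR

try SIG_NEAR: (Hold, SIG_NEAR) → (Hold, close_gripper)  ← matches
try SIG_LOST: (Hold, SIG_LOST) → (Dock, rotate)
try SIG_FULL: (Hold, SIG_FULL) → (Dock, led_on)
try SIG_FOUND: (Hold, SIG_FOUND) → (Manipulate, beep)
try SIG_FAIL: (Hold, SIG_FAIL) → (Recover, drive_stop)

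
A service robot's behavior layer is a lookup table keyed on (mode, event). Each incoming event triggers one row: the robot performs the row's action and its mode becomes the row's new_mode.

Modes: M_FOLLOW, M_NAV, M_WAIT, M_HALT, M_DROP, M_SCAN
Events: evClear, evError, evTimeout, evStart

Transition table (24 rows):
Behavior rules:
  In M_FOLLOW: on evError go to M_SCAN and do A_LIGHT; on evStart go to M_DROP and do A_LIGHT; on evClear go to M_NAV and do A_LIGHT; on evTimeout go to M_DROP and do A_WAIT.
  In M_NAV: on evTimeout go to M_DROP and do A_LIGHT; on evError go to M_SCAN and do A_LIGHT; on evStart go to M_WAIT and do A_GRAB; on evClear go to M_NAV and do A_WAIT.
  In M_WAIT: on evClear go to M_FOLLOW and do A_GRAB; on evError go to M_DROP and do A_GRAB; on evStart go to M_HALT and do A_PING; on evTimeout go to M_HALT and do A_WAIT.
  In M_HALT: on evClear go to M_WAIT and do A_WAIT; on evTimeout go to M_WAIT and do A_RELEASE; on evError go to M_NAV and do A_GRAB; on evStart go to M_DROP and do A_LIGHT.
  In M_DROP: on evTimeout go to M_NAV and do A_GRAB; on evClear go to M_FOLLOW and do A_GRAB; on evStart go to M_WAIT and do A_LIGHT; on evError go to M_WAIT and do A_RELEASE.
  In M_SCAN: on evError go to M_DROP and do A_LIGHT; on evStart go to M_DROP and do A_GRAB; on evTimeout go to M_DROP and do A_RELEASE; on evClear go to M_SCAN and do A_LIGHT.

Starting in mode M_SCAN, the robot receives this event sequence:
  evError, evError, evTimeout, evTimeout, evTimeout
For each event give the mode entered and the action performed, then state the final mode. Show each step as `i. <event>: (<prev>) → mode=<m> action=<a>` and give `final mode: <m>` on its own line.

final mode: M_HALT

1. evError: (M_SCAN) → mode=M_DROP action=A_LIGHT
2. evError: (M_DROP) → mode=M_WAIT action=A_RELEASE
3. evTimeout: (M_WAIT) → mode=M_HALT action=A_WAIT
4. evTimeout: (M_HALT) → mode=M_WAIT action=A_RELEASE
5. evTimeout: (M_WAIT) → mode=M_HALT action=A_WAIT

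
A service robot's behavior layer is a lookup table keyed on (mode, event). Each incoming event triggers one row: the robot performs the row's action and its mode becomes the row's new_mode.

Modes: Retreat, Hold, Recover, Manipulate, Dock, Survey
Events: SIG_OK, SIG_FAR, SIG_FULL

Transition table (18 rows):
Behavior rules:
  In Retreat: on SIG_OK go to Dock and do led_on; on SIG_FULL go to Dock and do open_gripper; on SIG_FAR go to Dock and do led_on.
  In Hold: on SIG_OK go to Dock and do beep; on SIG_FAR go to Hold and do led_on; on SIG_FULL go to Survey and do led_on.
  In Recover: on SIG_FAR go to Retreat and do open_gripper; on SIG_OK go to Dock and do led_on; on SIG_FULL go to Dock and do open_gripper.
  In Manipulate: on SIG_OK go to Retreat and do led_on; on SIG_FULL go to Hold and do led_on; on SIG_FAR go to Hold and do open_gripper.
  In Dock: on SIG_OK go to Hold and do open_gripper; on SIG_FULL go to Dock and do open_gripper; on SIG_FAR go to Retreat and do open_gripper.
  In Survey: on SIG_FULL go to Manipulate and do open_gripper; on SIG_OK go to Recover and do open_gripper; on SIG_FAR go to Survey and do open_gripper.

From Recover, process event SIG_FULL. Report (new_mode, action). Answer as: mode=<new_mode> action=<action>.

mode=Dock action=open_gripper

current mode = Recover; filter table to that mode:
  (Recover, SIG_FAR) → (Retreat, open_gripper)
  (Recover, SIG_OK) → (Dock, led_on)
  (Recover, SIG_FULL) → (Dock, open_gripper)  ← event matches
event = SIG_FULL selects (Dock, open_gripper)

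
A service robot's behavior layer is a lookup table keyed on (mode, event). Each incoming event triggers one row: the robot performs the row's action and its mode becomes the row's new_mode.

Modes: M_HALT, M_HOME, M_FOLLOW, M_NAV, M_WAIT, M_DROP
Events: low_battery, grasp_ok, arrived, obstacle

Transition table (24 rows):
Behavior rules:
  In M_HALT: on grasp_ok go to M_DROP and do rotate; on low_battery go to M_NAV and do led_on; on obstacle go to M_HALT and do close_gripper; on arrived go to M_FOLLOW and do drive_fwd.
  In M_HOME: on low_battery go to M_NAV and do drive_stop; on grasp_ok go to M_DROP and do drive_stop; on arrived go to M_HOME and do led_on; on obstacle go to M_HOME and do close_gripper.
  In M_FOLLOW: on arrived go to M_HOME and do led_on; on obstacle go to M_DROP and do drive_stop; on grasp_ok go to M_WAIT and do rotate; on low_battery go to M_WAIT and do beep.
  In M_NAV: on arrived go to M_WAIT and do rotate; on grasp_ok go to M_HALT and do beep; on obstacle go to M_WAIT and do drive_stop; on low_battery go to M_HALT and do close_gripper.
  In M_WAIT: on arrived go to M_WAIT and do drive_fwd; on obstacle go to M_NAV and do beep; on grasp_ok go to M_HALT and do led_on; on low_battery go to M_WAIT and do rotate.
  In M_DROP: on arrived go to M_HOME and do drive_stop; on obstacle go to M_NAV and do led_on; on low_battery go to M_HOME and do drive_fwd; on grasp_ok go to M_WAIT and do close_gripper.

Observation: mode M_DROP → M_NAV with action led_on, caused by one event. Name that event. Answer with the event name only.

try low_battery: (M_DROP, low_battery) → (M_HOME, drive_fwd)
try grasp_ok: (M_DROP, grasp_ok) → (M_WAIT, close_gripper)
try arrived: (M_DROP, arrived) → (M_HOME, drive_stop)
try obstacle: (M_DROP, obstacle) → (M_NAV, led_on)  ← matches

obstacle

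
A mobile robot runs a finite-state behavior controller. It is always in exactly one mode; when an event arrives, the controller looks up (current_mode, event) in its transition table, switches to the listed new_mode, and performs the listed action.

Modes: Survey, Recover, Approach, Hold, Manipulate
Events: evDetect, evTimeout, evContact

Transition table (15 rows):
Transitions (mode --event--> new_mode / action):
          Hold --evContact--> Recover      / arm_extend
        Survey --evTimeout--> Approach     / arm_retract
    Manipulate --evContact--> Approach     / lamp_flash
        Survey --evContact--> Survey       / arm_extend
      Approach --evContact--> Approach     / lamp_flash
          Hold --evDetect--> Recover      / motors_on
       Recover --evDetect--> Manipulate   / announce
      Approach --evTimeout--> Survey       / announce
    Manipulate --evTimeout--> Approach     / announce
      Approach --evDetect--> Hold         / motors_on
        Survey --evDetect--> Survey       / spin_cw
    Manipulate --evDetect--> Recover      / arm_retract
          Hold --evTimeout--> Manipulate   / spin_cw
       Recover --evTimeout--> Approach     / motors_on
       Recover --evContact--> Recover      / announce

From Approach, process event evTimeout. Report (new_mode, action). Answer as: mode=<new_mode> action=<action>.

mode=Survey action=announce

current mode = Approach; filter table to that mode:
  (Approach, evContact) → (Approach, lamp_flash)
  (Approach, evTimeout) → (Survey, announce)  ← event matches
  (Approach, evDetect) → (Hold, motors_on)
event = evTimeout selects (Survey, announce)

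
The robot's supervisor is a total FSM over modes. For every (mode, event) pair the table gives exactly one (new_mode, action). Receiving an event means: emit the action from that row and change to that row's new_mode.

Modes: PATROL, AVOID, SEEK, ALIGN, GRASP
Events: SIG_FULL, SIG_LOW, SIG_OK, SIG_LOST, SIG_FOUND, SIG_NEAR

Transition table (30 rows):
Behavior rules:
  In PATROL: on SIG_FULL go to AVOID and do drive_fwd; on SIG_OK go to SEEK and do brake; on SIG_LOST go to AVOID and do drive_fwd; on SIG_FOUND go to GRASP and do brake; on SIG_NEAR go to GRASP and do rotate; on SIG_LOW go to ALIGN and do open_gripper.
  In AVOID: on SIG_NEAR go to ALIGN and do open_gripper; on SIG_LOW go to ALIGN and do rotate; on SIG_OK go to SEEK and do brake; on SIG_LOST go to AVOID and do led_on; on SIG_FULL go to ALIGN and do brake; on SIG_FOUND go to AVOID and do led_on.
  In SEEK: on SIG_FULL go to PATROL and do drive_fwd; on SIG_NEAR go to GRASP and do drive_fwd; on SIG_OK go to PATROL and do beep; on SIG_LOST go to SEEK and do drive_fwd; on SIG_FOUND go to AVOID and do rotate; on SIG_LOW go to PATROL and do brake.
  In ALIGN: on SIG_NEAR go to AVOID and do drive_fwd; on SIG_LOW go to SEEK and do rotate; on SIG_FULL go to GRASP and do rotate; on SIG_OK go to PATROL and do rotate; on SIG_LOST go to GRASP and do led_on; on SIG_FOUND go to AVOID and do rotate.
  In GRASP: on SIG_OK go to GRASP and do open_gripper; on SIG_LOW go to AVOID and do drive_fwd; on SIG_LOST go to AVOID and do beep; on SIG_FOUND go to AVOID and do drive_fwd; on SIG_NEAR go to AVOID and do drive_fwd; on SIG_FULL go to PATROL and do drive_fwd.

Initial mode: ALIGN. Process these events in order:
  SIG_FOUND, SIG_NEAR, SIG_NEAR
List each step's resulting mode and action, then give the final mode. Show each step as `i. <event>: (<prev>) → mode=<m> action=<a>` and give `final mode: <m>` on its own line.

1. SIG_FOUND: (ALIGN) → mode=AVOID action=rotate
2. SIG_NEAR: (AVOID) → mode=ALIGN action=open_gripper
3. SIG_NEAR: (ALIGN) → mode=AVOID action=drive_fwd

final mode: AVOID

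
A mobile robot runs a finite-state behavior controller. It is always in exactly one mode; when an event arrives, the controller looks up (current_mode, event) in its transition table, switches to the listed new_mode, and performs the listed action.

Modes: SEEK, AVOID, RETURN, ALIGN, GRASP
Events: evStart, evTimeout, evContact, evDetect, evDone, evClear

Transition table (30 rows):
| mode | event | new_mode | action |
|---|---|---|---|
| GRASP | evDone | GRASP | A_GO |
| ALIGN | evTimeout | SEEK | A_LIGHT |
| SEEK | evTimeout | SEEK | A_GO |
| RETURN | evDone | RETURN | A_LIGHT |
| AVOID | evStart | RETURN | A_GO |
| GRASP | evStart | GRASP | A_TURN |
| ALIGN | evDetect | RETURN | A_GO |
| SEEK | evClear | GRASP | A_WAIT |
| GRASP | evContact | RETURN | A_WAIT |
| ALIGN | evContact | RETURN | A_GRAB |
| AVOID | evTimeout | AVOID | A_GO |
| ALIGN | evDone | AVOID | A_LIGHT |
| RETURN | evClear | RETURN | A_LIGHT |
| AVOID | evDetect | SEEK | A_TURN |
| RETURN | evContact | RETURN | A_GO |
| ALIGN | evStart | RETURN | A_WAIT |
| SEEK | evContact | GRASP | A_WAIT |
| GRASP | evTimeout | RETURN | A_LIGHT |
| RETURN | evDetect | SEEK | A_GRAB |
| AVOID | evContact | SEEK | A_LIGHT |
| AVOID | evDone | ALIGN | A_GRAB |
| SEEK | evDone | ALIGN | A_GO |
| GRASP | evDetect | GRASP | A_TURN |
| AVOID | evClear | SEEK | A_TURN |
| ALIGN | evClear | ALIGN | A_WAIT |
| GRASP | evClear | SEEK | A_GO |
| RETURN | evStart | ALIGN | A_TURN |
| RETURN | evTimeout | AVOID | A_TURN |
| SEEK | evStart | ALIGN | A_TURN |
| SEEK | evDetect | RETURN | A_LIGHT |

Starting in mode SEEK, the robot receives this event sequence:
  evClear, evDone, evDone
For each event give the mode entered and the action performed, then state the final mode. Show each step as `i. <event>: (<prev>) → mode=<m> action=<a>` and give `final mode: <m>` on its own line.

1. evClear: (SEEK) → mode=GRASP action=A_WAIT
2. evDone: (GRASP) → mode=GRASP action=A_GO
3. evDone: (GRASP) → mode=GRASP action=A_GO

final mode: GRASP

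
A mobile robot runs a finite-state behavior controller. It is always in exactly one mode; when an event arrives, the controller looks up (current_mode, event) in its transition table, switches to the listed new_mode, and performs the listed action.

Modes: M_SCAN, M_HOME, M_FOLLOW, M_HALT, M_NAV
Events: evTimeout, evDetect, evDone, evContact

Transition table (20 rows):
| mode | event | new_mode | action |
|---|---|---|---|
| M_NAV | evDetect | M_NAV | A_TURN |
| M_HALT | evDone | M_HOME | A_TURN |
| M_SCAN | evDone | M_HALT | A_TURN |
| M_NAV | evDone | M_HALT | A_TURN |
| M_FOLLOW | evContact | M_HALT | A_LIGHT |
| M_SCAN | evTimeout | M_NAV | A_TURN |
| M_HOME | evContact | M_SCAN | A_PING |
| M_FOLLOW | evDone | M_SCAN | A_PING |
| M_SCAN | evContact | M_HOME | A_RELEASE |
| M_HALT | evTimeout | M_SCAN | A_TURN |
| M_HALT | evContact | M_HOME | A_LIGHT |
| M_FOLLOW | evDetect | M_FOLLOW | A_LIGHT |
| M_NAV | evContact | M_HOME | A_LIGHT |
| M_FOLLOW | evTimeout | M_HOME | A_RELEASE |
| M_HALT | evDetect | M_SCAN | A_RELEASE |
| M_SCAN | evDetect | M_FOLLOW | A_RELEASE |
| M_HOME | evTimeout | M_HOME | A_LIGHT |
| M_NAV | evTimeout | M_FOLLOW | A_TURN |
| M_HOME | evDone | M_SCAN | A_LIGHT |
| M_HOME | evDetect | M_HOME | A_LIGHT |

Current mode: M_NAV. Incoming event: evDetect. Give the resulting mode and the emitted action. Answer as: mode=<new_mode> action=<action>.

current mode = M_NAV; filter table to that mode:
  (M_NAV, evDetect) → (M_NAV, A_TURN)  ← event matches
  (M_NAV, evDone) → (M_HALT, A_TURN)
  (M_NAV, evContact) → (M_HOME, A_LIGHT)
  (M_NAV, evTimeout) → (M_FOLLOW, A_TURN)
event = evDetect selects (M_NAV, A_TURN)

mode=M_NAV action=A_TURN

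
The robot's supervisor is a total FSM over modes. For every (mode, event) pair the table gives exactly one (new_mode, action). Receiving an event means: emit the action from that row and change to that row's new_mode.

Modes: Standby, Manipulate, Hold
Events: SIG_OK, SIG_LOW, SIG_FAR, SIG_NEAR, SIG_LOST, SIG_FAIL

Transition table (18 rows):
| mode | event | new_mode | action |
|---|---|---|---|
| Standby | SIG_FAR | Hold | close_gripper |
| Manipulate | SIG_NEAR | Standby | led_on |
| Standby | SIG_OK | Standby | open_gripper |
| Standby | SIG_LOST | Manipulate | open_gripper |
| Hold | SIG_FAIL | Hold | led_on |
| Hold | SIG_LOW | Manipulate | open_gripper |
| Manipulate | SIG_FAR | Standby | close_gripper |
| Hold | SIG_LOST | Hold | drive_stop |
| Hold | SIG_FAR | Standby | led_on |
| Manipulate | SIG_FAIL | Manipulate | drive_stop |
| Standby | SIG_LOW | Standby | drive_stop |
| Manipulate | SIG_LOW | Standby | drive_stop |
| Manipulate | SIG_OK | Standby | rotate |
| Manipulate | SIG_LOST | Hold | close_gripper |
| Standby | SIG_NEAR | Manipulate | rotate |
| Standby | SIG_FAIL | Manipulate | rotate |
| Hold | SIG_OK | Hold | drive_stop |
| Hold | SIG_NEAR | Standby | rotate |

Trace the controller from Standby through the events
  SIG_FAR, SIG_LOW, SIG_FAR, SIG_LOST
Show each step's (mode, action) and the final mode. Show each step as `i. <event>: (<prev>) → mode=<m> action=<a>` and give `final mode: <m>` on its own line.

final mode: Manipulate

1. SIG_FAR: (Standby) → mode=Hold action=close_gripper
2. SIG_LOW: (Hold) → mode=Manipulate action=open_gripper
3. SIG_FAR: (Manipulate) → mode=Standby action=close_gripper
4. SIG_LOST: (Standby) → mode=Manipulate action=open_gripper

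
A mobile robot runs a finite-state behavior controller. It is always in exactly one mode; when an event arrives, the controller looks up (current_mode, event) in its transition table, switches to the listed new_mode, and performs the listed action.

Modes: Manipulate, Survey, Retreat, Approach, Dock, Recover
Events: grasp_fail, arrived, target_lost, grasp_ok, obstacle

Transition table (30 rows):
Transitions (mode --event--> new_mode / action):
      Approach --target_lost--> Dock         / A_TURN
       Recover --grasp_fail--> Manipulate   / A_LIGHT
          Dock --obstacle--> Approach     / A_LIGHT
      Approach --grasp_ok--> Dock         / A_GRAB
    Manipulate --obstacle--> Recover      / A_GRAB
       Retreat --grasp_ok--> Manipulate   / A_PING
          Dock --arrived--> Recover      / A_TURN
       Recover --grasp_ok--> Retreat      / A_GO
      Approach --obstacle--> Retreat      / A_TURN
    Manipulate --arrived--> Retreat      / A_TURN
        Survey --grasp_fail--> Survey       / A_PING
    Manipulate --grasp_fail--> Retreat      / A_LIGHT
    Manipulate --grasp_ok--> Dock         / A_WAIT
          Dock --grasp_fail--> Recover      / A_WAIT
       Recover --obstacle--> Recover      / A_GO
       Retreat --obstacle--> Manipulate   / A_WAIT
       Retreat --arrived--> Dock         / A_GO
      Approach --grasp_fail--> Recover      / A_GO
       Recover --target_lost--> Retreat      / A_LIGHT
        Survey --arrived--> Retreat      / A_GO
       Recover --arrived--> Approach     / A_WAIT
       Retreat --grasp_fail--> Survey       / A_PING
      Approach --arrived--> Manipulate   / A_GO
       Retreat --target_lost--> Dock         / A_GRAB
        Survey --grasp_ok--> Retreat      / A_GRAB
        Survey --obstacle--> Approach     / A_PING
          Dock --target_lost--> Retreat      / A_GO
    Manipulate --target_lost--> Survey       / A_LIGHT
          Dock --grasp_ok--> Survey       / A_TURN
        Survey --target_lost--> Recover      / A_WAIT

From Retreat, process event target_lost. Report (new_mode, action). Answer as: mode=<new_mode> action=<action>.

current mode = Retreat; filter table to that mode:
  (Retreat, grasp_ok) → (Manipulate, A_PING)
  (Retreat, obstacle) → (Manipulate, A_WAIT)
  (Retreat, arrived) → (Dock, A_GO)
  (Retreat, grasp_fail) → (Survey, A_PING)
  (Retreat, target_lost) → (Dock, A_GRAB)  ← event matches
event = target_lost selects (Dock, A_GRAB)

mode=Dock action=A_GRAB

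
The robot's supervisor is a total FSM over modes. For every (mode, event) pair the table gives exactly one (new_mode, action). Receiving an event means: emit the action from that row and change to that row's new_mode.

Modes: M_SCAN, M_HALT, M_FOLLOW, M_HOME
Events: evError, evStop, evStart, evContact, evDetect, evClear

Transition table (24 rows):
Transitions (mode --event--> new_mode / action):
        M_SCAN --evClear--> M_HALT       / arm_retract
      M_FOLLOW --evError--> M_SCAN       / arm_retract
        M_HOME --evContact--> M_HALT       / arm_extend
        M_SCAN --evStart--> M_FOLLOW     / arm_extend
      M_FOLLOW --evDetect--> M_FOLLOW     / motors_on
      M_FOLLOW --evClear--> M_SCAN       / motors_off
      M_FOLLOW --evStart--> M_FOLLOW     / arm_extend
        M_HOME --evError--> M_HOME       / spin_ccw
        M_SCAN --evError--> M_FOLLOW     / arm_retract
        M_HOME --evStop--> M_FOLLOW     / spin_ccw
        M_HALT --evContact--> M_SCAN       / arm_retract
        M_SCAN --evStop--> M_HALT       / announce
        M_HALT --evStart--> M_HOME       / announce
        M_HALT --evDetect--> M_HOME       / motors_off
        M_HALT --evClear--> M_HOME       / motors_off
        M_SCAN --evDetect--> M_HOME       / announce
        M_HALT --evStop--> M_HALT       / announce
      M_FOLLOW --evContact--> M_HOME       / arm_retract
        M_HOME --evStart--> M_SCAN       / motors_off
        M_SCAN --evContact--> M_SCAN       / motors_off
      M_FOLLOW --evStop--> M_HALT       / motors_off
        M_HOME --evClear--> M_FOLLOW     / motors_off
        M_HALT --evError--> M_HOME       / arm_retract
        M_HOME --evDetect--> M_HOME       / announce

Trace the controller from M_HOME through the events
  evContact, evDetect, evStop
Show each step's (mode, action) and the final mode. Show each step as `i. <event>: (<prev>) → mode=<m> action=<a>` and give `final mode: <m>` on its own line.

final mode: M_FOLLOW

1. evContact: (M_HOME) → mode=M_HALT action=arm_extend
2. evDetect: (M_HALT) → mode=M_HOME action=motors_off
3. evStop: (M_HOME) → mode=M_FOLLOW action=spin_ccw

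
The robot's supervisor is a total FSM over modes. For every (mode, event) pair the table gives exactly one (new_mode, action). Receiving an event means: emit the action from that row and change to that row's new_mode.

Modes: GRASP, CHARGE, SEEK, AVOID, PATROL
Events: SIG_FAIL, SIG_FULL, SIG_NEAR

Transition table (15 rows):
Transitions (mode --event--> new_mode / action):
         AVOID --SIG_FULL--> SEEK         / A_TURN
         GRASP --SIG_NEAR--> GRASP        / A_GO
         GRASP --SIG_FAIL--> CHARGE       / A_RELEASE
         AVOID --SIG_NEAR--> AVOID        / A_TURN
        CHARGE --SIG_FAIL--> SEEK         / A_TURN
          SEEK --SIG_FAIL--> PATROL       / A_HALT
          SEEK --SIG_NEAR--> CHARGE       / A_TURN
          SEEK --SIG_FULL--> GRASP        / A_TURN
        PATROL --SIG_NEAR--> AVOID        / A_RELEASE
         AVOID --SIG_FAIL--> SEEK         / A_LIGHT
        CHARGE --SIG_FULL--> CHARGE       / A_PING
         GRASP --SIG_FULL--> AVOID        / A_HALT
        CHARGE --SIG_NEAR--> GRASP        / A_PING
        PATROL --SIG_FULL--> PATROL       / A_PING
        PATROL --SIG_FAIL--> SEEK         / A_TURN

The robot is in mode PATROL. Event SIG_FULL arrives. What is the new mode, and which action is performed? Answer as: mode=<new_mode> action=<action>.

mode=PATROL action=A_PING

current mode = PATROL; filter table to that mode:
  (PATROL, SIG_NEAR) → (AVOID, A_RELEASE)
  (PATROL, SIG_FULL) → (PATROL, A_PING)  ← event matches
  (PATROL, SIG_FAIL) → (SEEK, A_TURN)
event = SIG_FULL selects (PATROL, A_PING)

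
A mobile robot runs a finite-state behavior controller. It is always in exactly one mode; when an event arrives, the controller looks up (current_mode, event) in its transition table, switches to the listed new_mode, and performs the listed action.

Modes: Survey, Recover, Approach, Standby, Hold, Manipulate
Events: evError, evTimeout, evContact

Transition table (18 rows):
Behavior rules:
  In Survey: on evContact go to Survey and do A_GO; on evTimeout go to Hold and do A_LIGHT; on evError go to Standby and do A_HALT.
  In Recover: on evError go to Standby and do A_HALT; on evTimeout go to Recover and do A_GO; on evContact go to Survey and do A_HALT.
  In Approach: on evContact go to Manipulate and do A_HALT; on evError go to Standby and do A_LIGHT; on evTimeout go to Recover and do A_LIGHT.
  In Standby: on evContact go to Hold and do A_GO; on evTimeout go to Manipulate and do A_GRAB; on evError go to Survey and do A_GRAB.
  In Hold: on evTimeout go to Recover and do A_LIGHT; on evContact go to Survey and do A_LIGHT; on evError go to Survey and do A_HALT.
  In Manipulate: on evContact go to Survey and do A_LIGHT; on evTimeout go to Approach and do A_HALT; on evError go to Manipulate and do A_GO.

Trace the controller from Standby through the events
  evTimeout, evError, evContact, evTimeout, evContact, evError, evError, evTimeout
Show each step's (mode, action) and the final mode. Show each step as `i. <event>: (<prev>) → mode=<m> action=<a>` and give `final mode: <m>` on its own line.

1. evTimeout: (Standby) → mode=Manipulate action=A_GRAB
2. evError: (Manipulate) → mode=Manipulate action=A_GO
3. evContact: (Manipulate) → mode=Survey action=A_LIGHT
4. evTimeout: (Survey) → mode=Hold action=A_LIGHT
5. evContact: (Hold) → mode=Survey action=A_LIGHT
6. evError: (Survey) → mode=Standby action=A_HALT
7. evError: (Standby) → mode=Survey action=A_GRAB
8. evTimeout: (Survey) → mode=Hold action=A_LIGHT

final mode: Hold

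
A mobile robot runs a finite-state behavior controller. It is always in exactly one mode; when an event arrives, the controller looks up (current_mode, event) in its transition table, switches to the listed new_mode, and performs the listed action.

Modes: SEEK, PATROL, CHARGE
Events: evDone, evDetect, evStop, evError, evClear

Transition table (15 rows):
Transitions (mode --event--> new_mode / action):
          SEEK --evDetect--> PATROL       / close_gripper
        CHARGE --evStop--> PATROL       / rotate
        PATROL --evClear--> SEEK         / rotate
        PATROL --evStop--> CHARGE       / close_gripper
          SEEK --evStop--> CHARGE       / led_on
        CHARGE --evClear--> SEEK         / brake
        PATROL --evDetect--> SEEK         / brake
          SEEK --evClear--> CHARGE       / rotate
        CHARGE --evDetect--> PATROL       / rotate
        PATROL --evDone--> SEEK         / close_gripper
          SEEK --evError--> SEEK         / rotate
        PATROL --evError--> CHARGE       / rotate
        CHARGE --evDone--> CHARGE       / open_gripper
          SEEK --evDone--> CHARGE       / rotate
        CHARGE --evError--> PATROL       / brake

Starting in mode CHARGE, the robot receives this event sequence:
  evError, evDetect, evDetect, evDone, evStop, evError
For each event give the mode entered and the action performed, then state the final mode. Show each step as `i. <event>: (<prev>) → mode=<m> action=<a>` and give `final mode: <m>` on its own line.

1. evError: (CHARGE) → mode=PATROL action=brake
2. evDetect: (PATROL) → mode=SEEK action=brake
3. evDetect: (SEEK) → mode=PATROL action=close_gripper
4. evDone: (PATROL) → mode=SEEK action=close_gripper
5. evStop: (SEEK) → mode=CHARGE action=led_on
6. evError: (CHARGE) → mode=PATROL action=brake

final mode: PATROL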